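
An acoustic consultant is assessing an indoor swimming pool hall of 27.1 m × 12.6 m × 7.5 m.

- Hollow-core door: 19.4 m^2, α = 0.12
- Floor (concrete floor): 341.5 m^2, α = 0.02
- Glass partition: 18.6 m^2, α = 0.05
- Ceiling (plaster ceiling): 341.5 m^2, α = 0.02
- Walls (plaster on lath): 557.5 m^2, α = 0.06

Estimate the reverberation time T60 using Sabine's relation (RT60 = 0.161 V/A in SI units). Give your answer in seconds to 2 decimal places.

8.19 sec

Summing Sᵢαᵢ: 2.328 + 6.830 + 0.930 + 6.830 + 33.450 → A = 50.368 sabins.
Volume V = 27.1 × 12.6 × 7.5 = 2560.95 m³.
T = 0.161 V/A = 0.161·2560.95/50.368 = 8.19 s.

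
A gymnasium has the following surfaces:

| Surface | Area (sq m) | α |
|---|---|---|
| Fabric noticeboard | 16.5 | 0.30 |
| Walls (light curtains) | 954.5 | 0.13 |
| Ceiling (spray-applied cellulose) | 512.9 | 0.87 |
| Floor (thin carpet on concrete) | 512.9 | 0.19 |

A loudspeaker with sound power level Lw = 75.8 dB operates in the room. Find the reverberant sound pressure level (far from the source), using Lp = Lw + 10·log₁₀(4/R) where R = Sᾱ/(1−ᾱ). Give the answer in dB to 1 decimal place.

51.8 dB

Σ(Sᵢαᵢ) = 16.5×0.30 + 954.5×0.13 + 512.9×0.87 + 512.9×0.19 = 672.709; total area S = 1996.8 sq m.
ᾱ = 0.3369, so room constant R = A/(1−ᾱ) = 1014.491 sq m.
Lp = Lw + 10 log₁₀(4/R) = 75.8 -24.04 = 51.8 dB.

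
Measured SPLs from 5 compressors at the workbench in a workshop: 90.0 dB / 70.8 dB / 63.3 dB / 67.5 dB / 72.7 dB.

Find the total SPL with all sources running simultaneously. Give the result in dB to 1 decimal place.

90.2 dB

Sum in the linear (power) domain: Σ 10^(Lᵢ/10) = 10^(90.0/10) + 10^(70.8/10) + 10^(63.3/10) + 10^(67.5/10) + 10^(72.7/10) = 1.038e+09.
Back to dB: 10·log₁₀ Σ = 90.2 dB.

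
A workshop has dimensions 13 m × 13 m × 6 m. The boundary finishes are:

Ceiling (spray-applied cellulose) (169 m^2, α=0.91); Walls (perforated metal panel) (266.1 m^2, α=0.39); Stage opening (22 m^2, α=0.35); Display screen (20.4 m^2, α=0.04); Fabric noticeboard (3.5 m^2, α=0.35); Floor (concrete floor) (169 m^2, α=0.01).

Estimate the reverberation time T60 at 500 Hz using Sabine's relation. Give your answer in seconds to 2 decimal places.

0.61 s

Total absorption A = 169·0.91 + 266.1·0.39 + 22·0.35 + 20.4·0.04 + 3.5·0.35 + 169·0.01
  = 153.790 + 103.779 + 7.700 + 0.816 + 1.225 + 1.690 = 269.000 m^2 sabins.
Room volume: 1014 m³.
T = 0.161 V/A = 0.161·1014/269.000 = 0.61 s.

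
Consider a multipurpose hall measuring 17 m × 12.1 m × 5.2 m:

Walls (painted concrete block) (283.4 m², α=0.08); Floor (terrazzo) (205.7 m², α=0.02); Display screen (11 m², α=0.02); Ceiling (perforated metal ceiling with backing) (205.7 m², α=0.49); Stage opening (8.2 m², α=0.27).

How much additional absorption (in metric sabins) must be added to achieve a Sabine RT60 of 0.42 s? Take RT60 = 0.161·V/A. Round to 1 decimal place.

Equivalent absorption area: A₁ = 283.4·0.08 + 205.7·0.02 + 11·0.02 + 205.7·0.49 + 8.2·0.27 = 130.013 m².
For T = 0.42 s, need A₂ = 0.161·V/T = 0.161·1069.64/0.42 = 410.029 sabins.
ΔA = A₂ − A₁ = 410.029 − 130.013 = 280.0 sabins.

280.0 sabins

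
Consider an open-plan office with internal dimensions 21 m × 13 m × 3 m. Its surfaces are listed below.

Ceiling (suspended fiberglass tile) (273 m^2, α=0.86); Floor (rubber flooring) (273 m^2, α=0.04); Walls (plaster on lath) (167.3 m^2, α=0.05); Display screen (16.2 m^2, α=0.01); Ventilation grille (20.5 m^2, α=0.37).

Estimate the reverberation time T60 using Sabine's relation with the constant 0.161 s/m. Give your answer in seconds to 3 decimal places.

Total absorption A = 273*0.86 + 273*0.04 + 167.3*0.05 + 16.2*0.01 + 20.5*0.37
  = 234.780 + 10.920 + 8.365 + 0.162 + 7.585 = 261.812 m^2 sabins.
V = 21·13·3 = 819 m³.
T = 0.161 V/A = 0.161·819/261.812 = 0.504 s.

0.504 seconds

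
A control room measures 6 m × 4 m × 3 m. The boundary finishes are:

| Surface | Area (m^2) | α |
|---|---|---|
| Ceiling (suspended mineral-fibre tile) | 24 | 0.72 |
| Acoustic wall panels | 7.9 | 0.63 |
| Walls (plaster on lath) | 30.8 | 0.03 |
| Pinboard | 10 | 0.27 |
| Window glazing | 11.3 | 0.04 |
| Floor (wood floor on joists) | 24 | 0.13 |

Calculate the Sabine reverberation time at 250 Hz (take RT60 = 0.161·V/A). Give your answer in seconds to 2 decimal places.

Summing Sᵢαᵢ: 17.280 + 4.977 + 0.924 + 2.700 + 0.452 + 3.120 → A = 29.453 sabins.
Room volume: 72 m³.
T = 0.161 V/A = 0.161·72/29.453 = 0.39 s.

0.39 sec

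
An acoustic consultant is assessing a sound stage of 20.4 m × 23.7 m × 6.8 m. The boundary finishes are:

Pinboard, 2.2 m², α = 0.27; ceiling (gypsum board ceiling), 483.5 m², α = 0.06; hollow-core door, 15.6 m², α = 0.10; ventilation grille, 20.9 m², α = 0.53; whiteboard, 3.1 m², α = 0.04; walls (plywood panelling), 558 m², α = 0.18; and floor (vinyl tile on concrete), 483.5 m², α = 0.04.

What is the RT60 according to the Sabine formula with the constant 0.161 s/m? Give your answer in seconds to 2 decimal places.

3.26 s

Summing Sᵢαᵢ: 0.594 + 29.010 + 1.560 + 11.077 + 0.124 + 100.440 + 19.340 → A = 162.145 sabins.
Room volume: 3287.664 m³.
Sabine: RT60 = 0.161 × 3287.664 / 162.145 = 3.26 s.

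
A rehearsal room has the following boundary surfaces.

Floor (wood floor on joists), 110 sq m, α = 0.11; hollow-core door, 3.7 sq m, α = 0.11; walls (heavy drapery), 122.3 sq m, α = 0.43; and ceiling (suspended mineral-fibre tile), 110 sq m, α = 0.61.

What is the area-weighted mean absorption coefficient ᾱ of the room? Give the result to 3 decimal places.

S = Σ Sᵢ = 110 + 3.7 + 122.3 + 110 = 346.0 sq m.
Weighted sum Σ Sα = 132.196.
ᾱ = 132.196 / 346.0 = 0.382.

0.382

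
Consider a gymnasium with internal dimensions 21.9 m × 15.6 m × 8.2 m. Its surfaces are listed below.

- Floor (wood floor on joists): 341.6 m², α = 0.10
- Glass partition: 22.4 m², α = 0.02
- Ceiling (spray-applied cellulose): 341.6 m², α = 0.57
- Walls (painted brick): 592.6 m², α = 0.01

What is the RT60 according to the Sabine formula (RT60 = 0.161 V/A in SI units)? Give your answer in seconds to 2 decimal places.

1.92 s

Equivalent absorption area: A = 341.6×0.10 + 22.4×0.02 + 341.6×0.57 + 592.6×0.01 = 235.246 m².
Room volume: 2801.448 m³.
T = 0.161 V/A = 0.161·2801.448/235.246 = 1.92 s.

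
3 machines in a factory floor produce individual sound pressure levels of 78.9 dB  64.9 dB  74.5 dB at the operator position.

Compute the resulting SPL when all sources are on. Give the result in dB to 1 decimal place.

Converting to relative power and adding: 10^(78.9/10) + 10^(64.9/10) + 10^(74.5/10) = 1.089e+08.
Combined level = 10 log₁₀(1.089e+08) = 80.4 dB.

80.4 dB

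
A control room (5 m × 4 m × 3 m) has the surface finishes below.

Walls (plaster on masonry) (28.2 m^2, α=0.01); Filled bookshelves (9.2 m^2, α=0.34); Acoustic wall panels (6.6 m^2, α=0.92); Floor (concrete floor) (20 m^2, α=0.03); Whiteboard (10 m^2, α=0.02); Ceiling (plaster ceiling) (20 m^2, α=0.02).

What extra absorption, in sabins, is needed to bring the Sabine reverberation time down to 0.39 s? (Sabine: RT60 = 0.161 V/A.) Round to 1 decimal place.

Total absorption A₁ = 28.2·0.01 + 9.2·0.34 + 6.6·0.92 + 20·0.03 + 10·0.02 + 20·0.02
  = 0.282 + 3.128 + 6.072 + 0.600 + 0.200 + 0.400 = 10.682 m^2 sabins.
V = 60 m³. Required absorption A₂ = 0.161 × 60 / 0.39 = 24.769 sabins.
Shortfall: 24.769 − 10.682 = 14.1 sabins.

14.1 sabins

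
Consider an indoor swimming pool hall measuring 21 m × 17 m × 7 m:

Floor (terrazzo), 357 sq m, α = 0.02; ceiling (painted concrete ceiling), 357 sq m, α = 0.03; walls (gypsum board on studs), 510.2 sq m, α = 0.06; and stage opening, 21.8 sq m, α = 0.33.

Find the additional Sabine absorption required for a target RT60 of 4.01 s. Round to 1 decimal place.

A₁ = Σ Sᵢαᵢ = 357*0.02 + 357*0.03 + 510.2*0.06 + 21.8*0.33 = 55.656 sabins.
For T = 4.01 s, need A₂ = 0.161·V/T = 0.161·2499/4.01 = 100.334 sabins.
ΔA = A₂ − A₁ = 100.334 − 55.656 = 44.7 sabins.

44.7 sabins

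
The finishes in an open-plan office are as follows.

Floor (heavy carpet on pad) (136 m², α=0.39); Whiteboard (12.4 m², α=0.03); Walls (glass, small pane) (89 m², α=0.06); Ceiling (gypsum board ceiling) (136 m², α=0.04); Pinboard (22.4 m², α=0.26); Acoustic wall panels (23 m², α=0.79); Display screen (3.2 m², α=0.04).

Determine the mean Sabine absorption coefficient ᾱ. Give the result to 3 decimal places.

Total surface area S = 422.0 m².
A = 136*0.39 + 12.4*0.03 + 89*0.06 + 136*0.04 + 22.4*0.26 + 23*0.79 + 3.2*0.04 = 88.314 sabins.
ᾱ = 88.314 / 422.0 = 0.209.

0.209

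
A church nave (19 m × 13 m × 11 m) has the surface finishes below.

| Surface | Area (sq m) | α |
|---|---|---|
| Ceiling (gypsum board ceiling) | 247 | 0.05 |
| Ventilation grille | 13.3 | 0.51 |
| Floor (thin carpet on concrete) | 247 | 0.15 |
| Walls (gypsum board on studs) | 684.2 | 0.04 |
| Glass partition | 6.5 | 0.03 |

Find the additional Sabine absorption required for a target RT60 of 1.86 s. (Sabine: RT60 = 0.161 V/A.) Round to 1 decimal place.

151.4 sabins

Total absorption A₁ = 247·0.05 + 13.3·0.51 + 247·0.15 + 684.2·0.04 + 6.5·0.03
  = 12.350 + 6.783 + 37.050 + 27.368 + 0.195 = 83.746 sq m sabins.
Target A₂ = 0.161·2717/1.86 = 235.181 sabins (V = 2717 m³).
Additional absorption ΔA = 235.181 − 83.746 = 151.4 sabins.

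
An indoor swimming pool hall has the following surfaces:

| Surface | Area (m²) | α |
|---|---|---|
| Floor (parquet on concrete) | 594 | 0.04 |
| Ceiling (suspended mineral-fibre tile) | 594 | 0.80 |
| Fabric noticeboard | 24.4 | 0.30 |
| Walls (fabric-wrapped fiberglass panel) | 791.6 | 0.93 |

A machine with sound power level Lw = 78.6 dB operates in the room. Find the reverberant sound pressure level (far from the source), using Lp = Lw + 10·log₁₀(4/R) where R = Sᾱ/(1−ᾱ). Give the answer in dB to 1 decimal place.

49.5 dB

Σ(Sᵢαᵢ) = 594×0.04 + 594×0.80 + 24.4×0.30 + 791.6×0.93 = 1242.468; total area S = 2004.0 m².
ᾱ = 1242.468/2004.0 = 0.6200; R = Sᾱ/(1−ᾱ) = 1242.468/(1−0.6200) = 3269.653 m².
Lp = Lw + 10 log₁₀(4/R) = 78.6 -29.12 = 49.5 dB.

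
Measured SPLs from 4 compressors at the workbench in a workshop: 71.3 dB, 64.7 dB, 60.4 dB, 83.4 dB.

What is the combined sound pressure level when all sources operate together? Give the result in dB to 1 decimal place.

83.7 dB

Sum in the linear (power) domain: Σ 10^(Lᵢ/10) = 10^(71.3/10) + 10^(64.7/10) + 10^(60.4/10) + 10^(83.4/10) = 2.363e+08.
Back to dB: 10·log₁₀ Σ = 83.7 dB.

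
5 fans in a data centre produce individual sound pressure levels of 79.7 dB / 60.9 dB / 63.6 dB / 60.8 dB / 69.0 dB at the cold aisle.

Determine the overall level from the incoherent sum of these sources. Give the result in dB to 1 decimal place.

Converting to relative power and adding: 10^(79.7/10) + 10^(60.9/10) + 10^(63.6/10) + 10^(60.8/10) + 10^(69.0/10) = 1.06e+08.
Combined level = 10 log₁₀(1.06e+08) = 80.3 dB.

80.3 dB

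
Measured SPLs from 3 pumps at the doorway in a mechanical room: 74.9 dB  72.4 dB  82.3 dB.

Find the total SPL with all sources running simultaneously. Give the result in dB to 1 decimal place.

83.4 dB

Converting to relative power and adding: 10^(74.9/10) + 10^(72.4/10) + 10^(82.3/10) = 2.181e+08.
Combined level = 10 log₁₀(2.181e+08) = 83.4 dB.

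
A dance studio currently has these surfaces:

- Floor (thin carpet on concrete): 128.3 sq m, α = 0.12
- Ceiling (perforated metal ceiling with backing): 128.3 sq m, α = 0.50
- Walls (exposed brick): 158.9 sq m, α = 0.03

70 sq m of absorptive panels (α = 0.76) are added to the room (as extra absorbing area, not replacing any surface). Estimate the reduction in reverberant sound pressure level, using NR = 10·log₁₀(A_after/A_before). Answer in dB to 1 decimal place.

2.1 dB

A_before = Σ Sᵢαᵢ = 128.3×0.12 + 128.3×0.50 + 158.9×0.03 = 84.313 sabins.
Added absorption = 70 × 0.76 = 53.200 sabins.
A_after = 84.313 + 53.200 = 137.513 sabins.
NR = 10·log₁₀(137.513/84.313) = 2.1 dB.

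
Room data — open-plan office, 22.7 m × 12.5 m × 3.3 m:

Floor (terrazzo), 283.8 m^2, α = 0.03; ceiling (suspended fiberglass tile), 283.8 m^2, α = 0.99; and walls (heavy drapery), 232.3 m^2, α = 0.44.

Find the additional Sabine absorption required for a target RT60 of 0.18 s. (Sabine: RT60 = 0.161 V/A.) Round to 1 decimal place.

445.8 sabins

Summing Sᵢαᵢ: 8.514 + 280.962 + 102.212 → A₁ = 391.688 sabins.
Target A₂ = 0.161·936.375/0.18 = 837.535 sabins (V = 936.375 m³).
ΔA = A₂ − A₁ = 837.535 − 391.688 = 445.8 sabins.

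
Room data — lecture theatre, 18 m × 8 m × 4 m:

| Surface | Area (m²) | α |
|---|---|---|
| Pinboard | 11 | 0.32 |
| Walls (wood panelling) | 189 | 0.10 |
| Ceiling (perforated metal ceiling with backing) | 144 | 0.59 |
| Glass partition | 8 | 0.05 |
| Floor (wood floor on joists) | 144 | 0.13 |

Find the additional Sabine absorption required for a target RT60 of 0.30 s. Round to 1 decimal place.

182.6 sabins

A₁ = Σ Sᵢαᵢ = 11*0.32 + 189*0.10 + 144*0.59 + 8*0.05 + 144*0.13 = 126.500 sabins.
Target A₂ = 0.161·576/0.30 = 309.120 sabins (V = 576 m³).
Additional absorption ΔA = 309.120 − 126.500 = 182.6 sabins.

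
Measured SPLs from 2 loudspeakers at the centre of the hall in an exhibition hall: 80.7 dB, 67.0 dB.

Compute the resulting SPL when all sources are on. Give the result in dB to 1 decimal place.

80.9 dB

Σ 10^(Lᵢ/10) = 1.225e+08.
Back to dB: 10·log₁₀ Σ = 80.9 dB.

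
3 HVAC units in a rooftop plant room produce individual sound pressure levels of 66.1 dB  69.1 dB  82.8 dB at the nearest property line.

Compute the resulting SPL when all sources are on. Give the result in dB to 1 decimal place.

83.1 dB

Converting to relative power and adding: 10^(66.1/10) + 10^(69.1/10) + 10^(82.8/10) = 2.027e+08.
Back to dB: 10·log₁₀ Σ = 83.1 dB.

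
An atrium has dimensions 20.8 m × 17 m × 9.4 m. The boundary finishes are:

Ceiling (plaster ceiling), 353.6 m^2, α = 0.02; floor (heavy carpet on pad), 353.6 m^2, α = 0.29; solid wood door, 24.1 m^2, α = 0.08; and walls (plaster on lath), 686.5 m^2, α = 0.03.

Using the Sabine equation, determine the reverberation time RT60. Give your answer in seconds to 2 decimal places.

4.05 seconds

Summing Sᵢαᵢ: 7.072 + 102.544 + 1.928 + 20.595 → A = 132.139 sabins.
Room volume: 3323.84 m³.
T = 0.161 V/A = 0.161·3323.84/132.139 = 4.05 s.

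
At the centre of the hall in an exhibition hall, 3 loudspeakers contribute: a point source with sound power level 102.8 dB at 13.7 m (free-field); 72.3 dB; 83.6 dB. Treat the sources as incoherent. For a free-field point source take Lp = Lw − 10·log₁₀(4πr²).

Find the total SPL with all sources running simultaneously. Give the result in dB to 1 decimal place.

84.1 dB

Source at 13.7 m: Lp = 102.8 − 10·log₁₀(4π·13.7²) = 102.8 − 10·log₁₀(2358.582) = 69.1 dB.
Σ 10^(Lᵢ/10) = 2.542e+08.
Combined level = 10 log₁₀(2.542e+08) = 84.1 dB.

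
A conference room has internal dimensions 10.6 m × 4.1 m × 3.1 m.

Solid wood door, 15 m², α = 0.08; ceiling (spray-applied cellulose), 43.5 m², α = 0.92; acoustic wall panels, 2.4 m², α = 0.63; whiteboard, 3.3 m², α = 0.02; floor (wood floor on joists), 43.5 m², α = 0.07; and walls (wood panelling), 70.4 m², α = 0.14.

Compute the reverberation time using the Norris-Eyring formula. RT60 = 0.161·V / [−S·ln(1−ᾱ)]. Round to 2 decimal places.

S = Σ Sᵢ = 178.1 m².
Σ(Sᵢαᵢ) = 15·0.08 + 43.5·0.92 + 2.4·0.63 + 3.3·0.02 + 43.5·0.07 + 70.4·0.14 = 55.699.
ᾱ = 55.699 / 178.1 = 0.3127.
−S·ln(1−ᾱ) = −178.1 × ln(1 − 0.3127) = 66.785.
V = 10.6 × 4.1 × 3.1 = 134.726 m³.
RT60 = 0.161 × 134.726 / 66.785 = 0.32 s.

0.32 sec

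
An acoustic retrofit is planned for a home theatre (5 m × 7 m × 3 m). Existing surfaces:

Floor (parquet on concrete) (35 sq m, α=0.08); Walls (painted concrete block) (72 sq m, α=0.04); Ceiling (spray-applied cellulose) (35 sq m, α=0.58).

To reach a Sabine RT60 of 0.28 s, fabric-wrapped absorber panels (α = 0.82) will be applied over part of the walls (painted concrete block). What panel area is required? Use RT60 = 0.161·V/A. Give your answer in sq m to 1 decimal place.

Total absorption A₁ = 35*0.08 + 72*0.04 + 35*0.58
  = 2.800 + 2.880 + 20.300 = 25.980 sq m sabins.
V = 105 m³. Target absorption A₂ = 0.161 × 105 / 0.28 = 60.375 sabins.
ΔA needed = 60.375 − 25.980 = 34.395 sabins.
Each sq m of panel replacing the walls (painted concrete block) adds (0.82 − 0.04) = 0.78 sabins.
Area = ΔA/Δα = 34.395/0.78 = 44.1 sq m.

44.1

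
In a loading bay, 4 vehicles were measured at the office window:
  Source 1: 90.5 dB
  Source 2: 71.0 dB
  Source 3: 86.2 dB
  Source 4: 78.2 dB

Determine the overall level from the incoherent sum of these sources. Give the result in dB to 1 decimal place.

92.1 dB

Sum in the linear (power) domain: Σ 10^(Lᵢ/10) = 10^(90.5/10) + 10^(71.0/10) + 10^(86.2/10) + 10^(78.2/10) = 1.618e+09.
Back to dB: 10·log₁₀ Σ = 92.1 dB.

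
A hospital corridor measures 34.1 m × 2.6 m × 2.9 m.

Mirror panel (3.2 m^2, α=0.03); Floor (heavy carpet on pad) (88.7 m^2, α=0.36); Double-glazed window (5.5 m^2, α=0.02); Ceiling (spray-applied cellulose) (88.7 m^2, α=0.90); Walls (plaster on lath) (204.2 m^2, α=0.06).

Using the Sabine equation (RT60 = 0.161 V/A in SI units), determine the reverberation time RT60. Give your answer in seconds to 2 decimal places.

0.33 s

Equivalent absorption area: A = 3.2*0.03 + 88.7*0.36 + 5.5*0.02 + 88.7*0.90 + 204.2*0.06 = 124.220 m^2.
Room volume: 257.114 m³.
RT60 = 0.161 · V / A = 0.161 × 257.114 / 124.220 = 0.33 s.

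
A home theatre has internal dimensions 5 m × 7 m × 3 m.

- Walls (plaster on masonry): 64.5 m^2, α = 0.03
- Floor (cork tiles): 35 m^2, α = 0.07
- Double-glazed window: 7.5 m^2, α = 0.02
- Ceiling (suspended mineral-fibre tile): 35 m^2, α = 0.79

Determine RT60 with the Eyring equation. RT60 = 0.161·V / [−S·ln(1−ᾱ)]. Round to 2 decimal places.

S = Σ Sᵢ = 142.0 m^2.
Absorption A = 64.5·0.03 + 35·0.07 + 7.5·0.02 + 35·0.79 = 32.185 sabins.
ᾱ = 32.185 / 142.0 = 0.2267.
−S·ln(1−ᾱ) = −142.0 × ln(1 − 0.2267) = 36.507.
V = 5 × 7 × 3 = 105 m³.
RT60 = 0.161 × 105 / 36.507 = 0.46 s.

0.46 sec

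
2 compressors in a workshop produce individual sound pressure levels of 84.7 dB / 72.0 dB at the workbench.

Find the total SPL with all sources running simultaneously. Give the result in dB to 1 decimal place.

84.9 dB

Σ 10^(Lᵢ/10) = 3.11e+08.
L_total = 10·log₁₀(3.11e+08) = 84.9 dB.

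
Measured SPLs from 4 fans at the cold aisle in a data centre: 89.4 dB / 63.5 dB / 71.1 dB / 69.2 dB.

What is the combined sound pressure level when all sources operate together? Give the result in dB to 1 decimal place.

Σ 10^(Lᵢ/10) = 8.944e+08.
Combined level = 10 log₁₀(8.944e+08) = 89.5 dB.

89.5 dB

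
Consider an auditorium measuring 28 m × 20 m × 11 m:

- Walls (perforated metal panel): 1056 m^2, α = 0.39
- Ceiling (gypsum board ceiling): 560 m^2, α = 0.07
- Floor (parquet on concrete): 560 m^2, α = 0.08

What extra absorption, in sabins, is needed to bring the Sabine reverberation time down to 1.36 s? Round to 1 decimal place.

A₁ = Σ Sᵢαᵢ = 1056×0.39 + 560×0.07 + 560×0.08 = 495.840 sabins.
V = 6160 m³. Required absorption A₂ = 0.161 × 6160 / 1.36 = 729.235 sabins.
Shortfall: 729.235 − 495.840 = 233.4 sabins.

233.4 sabins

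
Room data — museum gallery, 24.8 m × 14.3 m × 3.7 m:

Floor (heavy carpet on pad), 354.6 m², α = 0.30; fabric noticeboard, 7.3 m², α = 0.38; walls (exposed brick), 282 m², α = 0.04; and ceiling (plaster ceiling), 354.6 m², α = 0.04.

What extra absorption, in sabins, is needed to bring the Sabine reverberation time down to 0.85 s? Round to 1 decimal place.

113.9 sabins

Summing Sᵢαᵢ: 106.380 + 2.774 + 11.280 + 14.184 → A₁ = 134.618 sabins.
For T = 0.85 s, need A₂ = 0.161·V/T = 0.161·1312.168/0.85 = 248.540 sabins.
Shortfall: 248.540 − 134.618 = 113.9 sabins.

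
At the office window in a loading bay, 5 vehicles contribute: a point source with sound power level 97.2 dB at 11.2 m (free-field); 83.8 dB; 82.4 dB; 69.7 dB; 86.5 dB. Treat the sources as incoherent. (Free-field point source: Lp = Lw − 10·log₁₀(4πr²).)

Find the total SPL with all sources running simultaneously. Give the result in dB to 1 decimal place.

Source at 11.2 m: Lp = 97.2 − 10·log₁₀(4π·11.2²) = 97.2 − 10·log₁₀(1576.326) = 65.2 dB.
Sum in the linear (power) domain: Σ 10^(Lᵢ/10) = 10^(65.2/10) + 10^(83.8/10) + 10^(82.4/10) + 10^(69.7/10) + 10^(86.5/10) = 8.73e+08.
Combined level = 10 log₁₀(8.73e+08) = 89.4 dB.

89.4 dB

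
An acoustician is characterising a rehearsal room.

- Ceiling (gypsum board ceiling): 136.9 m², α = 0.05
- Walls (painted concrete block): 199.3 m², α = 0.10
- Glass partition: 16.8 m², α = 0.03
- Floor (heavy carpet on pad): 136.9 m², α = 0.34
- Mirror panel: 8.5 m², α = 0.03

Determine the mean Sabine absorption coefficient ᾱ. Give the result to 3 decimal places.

0.149

S = Σ Sᵢ = 136.9 + 199.3 + 16.8 + 136.9 + 8.5 = 498.4 m².
Weighted sum Σ Sα = 74.080.
ᾱ = 74.080 / 498.4 = 0.149.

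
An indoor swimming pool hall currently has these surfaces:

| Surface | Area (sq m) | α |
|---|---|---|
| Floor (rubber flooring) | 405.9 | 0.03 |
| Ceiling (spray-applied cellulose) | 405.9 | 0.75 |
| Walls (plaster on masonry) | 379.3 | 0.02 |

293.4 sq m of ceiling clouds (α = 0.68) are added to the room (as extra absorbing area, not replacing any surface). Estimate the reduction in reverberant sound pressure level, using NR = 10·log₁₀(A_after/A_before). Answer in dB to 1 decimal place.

2.1 dB

A_before = Σ Sᵢαᵢ = 405.9·0.03 + 405.9·0.75 + 379.3·0.02 = 324.188 sabins.
Added absorption = 293.4 × 0.68 = 199.512 sabins.
New total A_after = 523.700 sabins.
Reduction = 10 log₁₀(A_after/A_before) = 10 log₁₀(1.6154) = 2.1 dB.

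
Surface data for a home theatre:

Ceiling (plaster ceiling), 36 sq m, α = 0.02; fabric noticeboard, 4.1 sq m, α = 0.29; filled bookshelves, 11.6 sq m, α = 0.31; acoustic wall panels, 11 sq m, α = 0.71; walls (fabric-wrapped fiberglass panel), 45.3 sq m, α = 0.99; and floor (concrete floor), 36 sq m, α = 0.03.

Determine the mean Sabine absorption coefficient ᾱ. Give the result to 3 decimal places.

S = Σ Sᵢ = 36 + 4.1 + 11.6 + 11 + 45.3 + 36 = 144.0 sq m.
A = 36·0.02 + 4.1·0.29 + 11.6·0.31 + 11·0.71 + 45.3·0.99 + 36·0.03 = 59.242 sabins.
ᾱ = 59.242 / 144.0 = 0.411.

0.411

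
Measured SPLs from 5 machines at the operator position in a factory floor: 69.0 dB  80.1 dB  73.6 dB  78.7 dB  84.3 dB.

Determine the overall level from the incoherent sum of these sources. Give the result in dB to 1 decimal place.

Sum in the linear (power) domain: Σ 10^(Lᵢ/10) = 10^(69.0/10) + 10^(80.1/10) + 10^(73.6/10) + 10^(78.7/10) + 10^(84.3/10) = 4.765e+08.
Combined level = 10 log₁₀(4.765e+08) = 86.8 dB.

86.8 dB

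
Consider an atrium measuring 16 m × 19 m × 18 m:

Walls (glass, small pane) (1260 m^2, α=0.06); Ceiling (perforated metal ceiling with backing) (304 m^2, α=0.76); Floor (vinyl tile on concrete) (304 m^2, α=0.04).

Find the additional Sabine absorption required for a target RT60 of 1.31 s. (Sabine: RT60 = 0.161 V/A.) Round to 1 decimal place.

Summing Sᵢαᵢ: 75.600 + 231.040 + 12.160 → A₁ = 318.800 sabins.
Target A₂ = 0.161·5472/1.31 = 672.513 sabins (V = 5472 m³).
ΔA = A₂ − A₁ = 672.513 − 318.800 = 353.7 sabins.

353.7 sabins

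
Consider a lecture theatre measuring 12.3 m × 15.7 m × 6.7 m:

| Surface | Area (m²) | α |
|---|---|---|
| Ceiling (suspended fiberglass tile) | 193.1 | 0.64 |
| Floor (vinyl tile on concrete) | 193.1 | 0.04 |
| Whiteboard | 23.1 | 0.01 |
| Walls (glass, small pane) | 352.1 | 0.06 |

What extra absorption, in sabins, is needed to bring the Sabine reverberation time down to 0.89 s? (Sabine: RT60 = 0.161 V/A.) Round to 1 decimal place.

81.4 sabins

Total absorption A₁ = 193.1*0.64 + 193.1*0.04 + 23.1*0.01 + 352.1*0.06
  = 123.584 + 7.724 + 0.231 + 21.126 = 152.665 m² sabins.
Target A₂ = 0.161·1293.837/0.89 = 234.054 sabins (V = 1293.837 m³).
Shortfall: 234.054 − 152.665 = 81.4 sabins.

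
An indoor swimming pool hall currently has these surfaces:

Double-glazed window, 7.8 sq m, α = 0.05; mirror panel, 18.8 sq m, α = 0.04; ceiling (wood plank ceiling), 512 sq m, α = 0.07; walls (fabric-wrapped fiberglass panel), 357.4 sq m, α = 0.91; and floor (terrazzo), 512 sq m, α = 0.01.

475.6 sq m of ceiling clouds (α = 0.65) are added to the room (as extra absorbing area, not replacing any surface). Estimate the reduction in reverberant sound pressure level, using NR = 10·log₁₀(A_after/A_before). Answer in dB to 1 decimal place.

2.7 dB

Total absorption A_before = 7.8·0.05 + 18.8·0.04 + 512·0.07 + 357.4·0.91 + 512·0.01
  = 0.390 + 0.752 + 35.840 + 325.234 + 5.120 = 367.336 sq m sabins.
Treatment contributes 475.6·0.65 = 309.140 sabins.
A_after = 367.336 + 309.140 = 676.476 sabins.
Reduction = 10 log₁₀(A_after/A_before) = 10 log₁₀(1.8416) = 2.7 dB.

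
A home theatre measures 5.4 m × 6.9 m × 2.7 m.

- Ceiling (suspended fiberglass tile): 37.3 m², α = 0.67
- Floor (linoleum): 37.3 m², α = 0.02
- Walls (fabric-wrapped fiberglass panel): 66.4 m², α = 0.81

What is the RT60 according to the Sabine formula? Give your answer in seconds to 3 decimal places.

Equivalent absorption area: A = 37.3×0.67 + 37.3×0.02 + 66.4×0.81 = 79.521 m².
V = 5.4·6.9·2.7 = 100.602 m³.
T = 0.161 V/A = 0.161·100.602/79.521 = 0.204 s.

0.204 sec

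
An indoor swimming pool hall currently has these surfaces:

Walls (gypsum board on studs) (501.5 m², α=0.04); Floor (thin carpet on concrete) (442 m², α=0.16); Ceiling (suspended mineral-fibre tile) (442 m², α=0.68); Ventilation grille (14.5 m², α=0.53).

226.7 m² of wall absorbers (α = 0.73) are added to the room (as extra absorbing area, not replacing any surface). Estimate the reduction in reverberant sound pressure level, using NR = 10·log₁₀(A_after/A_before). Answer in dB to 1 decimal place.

1.5 dB

Summing Sᵢαᵢ: 20.060 + 70.720 + 300.560 + 7.685 → A_before = 399.025 sabins.
Treatment contributes 226.7·0.73 = 165.491 sabins.
A_after = 399.025 + 165.491 = 564.516 sabins.
Reduction = 10 log₁₀(A_after/A_before) = 10 log₁₀(1.4147) = 1.5 dB.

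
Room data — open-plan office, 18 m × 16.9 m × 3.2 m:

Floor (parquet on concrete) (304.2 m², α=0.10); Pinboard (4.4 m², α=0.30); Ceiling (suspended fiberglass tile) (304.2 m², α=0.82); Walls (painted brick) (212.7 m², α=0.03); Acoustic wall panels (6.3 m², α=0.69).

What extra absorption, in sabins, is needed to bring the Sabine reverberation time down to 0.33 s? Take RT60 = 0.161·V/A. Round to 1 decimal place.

183.0 sabins

A₁ = Σ Sᵢαᵢ = 304.2·0.10 + 4.4·0.30 + 304.2·0.82 + 212.7·0.03 + 6.3·0.69 = 291.912 sabins.
Target A₂ = 0.161·973.44/0.33 = 474.921 sabins (V = 973.44 m³).
Shortfall: 474.921 − 291.912 = 183.0 sabins.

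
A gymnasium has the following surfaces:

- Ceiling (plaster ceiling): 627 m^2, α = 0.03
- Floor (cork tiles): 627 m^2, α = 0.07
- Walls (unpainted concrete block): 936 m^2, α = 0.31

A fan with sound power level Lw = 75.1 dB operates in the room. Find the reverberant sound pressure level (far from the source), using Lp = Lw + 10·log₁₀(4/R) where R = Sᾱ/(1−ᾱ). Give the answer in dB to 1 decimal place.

A = 352.860 sabins; S = 2190.0 m^2.
ᾱ = 0.1611, so room constant R = A/(1−ᾱ) = 420.622 m^2.
Lp = 75.1 + 10·log₁₀(4/420.622) = 75.1 + (-20.22) = 54.9 dB.

54.9 dB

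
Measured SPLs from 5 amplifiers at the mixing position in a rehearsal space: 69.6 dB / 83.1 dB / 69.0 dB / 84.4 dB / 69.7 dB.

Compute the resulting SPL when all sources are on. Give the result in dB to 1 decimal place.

87.0 dB

Sum in the linear (power) domain: Σ 10^(Lᵢ/10) = 10^(69.6/10) + 10^(83.1/10) + 10^(69.0/10) + 10^(84.4/10) + 10^(69.7/10) = 5.06e+08.
L_total = 10·log₁₀(5.06e+08) = 87.0 dB.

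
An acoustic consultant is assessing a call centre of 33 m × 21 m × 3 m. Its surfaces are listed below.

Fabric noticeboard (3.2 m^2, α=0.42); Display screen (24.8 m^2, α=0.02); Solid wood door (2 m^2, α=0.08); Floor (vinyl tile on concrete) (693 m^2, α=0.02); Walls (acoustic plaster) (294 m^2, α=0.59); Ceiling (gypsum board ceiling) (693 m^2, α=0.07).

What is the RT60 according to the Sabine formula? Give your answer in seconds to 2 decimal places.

Equivalent absorption area: A = 3.2*0.42 + 24.8*0.02 + 2*0.08 + 693*0.02 + 294*0.59 + 693*0.07 = 237.830 m^2.
Room volume: 2079 m³.
Sabine: RT60 = 0.161 × 2079 / 237.830 = 1.41 s.

1.41 s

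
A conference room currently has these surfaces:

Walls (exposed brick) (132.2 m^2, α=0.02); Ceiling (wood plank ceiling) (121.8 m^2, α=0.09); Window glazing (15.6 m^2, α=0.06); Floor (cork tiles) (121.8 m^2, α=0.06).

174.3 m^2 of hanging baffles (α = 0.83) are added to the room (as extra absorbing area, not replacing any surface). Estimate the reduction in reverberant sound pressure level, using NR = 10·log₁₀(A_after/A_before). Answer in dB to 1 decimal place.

A_before = Σ Sᵢαᵢ = 132.2*0.02 + 121.8*0.09 + 15.6*0.06 + 121.8*0.06 = 21.850 sabins.
Added absorption = 174.3 × 0.83 = 144.669 sabins.
New total A_after = 166.519 sabins.
NR = 10·log₁₀(166.519/21.850) = 8.8 dB.

8.8 dB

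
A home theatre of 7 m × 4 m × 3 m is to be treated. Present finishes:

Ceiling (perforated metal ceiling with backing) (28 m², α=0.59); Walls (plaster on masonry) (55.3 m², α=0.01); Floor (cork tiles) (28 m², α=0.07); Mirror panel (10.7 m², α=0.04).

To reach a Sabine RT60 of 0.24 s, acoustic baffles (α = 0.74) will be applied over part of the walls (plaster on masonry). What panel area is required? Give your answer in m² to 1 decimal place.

Equivalent absorption area: A₁ = 28·0.59 + 55.3·0.01 + 28·0.07 + 10.7·0.04 = 19.461 m².
V = 84 m³. Target absorption A₂ = 0.161 × 84 / 0.24 = 56.350 sabins.
ΔA needed = 56.350 − 19.461 = 36.889 sabins.
Each m² of panel replacing the walls (plaster on masonry) adds (0.74 − 0.01) = 0.73 sabins.
Panel area = 36.889 / 0.73 = 50.5 m².

50.5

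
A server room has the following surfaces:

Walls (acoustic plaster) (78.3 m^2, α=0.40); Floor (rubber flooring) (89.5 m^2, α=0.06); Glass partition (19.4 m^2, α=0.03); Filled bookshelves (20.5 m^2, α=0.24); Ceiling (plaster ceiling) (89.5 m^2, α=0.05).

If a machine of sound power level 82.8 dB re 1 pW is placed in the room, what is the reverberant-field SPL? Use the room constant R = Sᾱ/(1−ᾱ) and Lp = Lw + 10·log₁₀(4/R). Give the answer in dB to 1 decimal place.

A = 46.667 sabins; S = 297.2 m^2.
ᾱ = 0.1570, so room constant R = A/(1−ᾱ) = 55.358 m^2.
Lp = Lw + 10 log₁₀(4/R) = 82.8 -11.41 = 71.4 dB.

71.4 dB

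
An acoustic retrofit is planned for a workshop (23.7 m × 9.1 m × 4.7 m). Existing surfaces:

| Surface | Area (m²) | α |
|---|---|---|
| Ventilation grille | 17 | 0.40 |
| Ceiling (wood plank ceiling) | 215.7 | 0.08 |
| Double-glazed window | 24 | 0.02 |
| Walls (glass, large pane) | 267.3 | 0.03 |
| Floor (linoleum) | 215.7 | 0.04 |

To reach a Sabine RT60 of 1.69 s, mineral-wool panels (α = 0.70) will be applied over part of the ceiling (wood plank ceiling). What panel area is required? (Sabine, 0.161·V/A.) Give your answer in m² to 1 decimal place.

89.3

Total absorption A₁ = 17*0.40 + 215.7*0.08 + 24*0.02 + 267.3*0.03 + 215.7*0.04
  = 6.800 + 17.256 + 0.480 + 8.019 + 8.628 = 41.183 m² sabins.
V = 1013.649 m³. Target absorption A₂ = 0.161 × 1013.649 / 1.69 = 96.567 sabins.
Absorption to add: 96.567 − 41.183 = 55.384 sabins.
Net gain per m²: Δα = 0.70 − 0.08 = 0.62.
Panel area = 55.384 / 0.62 = 89.3 m².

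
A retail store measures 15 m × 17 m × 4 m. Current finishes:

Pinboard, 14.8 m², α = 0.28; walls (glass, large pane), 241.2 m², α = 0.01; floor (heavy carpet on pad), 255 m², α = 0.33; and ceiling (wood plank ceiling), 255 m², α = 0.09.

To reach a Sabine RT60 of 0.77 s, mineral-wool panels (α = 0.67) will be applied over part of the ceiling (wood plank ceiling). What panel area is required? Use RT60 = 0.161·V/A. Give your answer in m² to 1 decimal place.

Summing Sᵢαᵢ: 4.144 + 2.412 + 84.150 + 22.950 → A₁ = 113.656 sabins.
Required A₂ = 0.161·1020/0.77 = 213.273 sabins.
Absorption to add: 213.273 − 113.656 = 99.617 sabins.
Each m² of panel replacing the ceiling (wood plank ceiling) adds (0.67 − 0.09) = 0.58 sabins.
Panel area = 99.617 / 0.58 = 171.8 m².

171.8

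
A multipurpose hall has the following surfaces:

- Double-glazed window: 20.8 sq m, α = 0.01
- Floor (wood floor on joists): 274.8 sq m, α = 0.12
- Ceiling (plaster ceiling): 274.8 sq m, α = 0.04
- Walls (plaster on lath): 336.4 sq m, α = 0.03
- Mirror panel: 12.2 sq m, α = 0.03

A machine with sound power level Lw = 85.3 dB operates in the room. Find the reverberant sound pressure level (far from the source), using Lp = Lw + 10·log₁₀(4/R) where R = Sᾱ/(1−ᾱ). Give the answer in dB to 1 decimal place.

73.7 dB

A = 54.634 sabins; S = 919.0 sq m.
ᾱ = 0.0594, so room constant R = A/(1−ᾱ) = 58.084 sq m.
Lp = 85.3 + 10·log₁₀(4/58.084) = 85.3 + (-11.62) = 73.7 dB.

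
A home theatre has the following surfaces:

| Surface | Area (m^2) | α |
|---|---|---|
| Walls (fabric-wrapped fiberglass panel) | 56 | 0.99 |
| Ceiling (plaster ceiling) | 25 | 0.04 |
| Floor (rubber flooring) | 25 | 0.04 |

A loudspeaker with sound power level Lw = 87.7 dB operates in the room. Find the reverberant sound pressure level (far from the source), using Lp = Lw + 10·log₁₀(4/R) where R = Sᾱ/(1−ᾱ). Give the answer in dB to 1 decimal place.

A = 57.440 sabins; S = 106.0 m^2.
ᾱ = 0.5419, so room constant R = A/(1−ᾱ) = 125.387 m^2.
Lp = Lw + 10 log₁₀(4/R) = 87.7 -14.96 = 72.7 dB.

72.7 dB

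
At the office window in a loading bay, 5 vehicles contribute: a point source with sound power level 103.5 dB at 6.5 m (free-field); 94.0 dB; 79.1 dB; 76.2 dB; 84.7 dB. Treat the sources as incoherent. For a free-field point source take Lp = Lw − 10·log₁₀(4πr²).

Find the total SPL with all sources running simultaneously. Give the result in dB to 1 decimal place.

94.7 dB

Source at 6.5 m: Lp = 103.5 − 10·log₁₀(4π·6.5²) = 103.5 − 10·log₁₀(530.929) = 76.2 dB.
Converting to relative power and adding: 10^(76.2/10) + 10^(94.0/10) + 10^(79.1/10) + 10^(76.2/10) + 10^(84.7/10) = 2.972e+09.
L_total = 10·log₁₀(2.972e+09) = 94.7 dB.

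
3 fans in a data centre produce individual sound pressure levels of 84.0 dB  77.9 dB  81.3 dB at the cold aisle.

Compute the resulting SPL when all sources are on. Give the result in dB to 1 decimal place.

Sum in the linear (power) domain: Σ 10^(Lᵢ/10) = 10^(84.0/10) + 10^(77.9/10) + 10^(81.3/10) = 4.477e+08.
L_total = 10·log₁₀(4.477e+08) = 86.5 dB.

86.5 dB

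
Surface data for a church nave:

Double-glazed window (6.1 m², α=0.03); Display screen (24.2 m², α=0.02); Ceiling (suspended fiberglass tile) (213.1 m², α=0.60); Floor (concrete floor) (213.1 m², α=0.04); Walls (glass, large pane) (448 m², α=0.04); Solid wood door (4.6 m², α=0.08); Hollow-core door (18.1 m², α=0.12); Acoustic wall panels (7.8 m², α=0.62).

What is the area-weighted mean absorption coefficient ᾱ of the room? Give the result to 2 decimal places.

S = Σ Sᵢ = 6.1 + 24.2 + 213.1 + 213.1 + 448 + 4.6 + 18.1 + 7.8 = 935.0 m².
Σ(Sᵢαᵢ) = 6.1×0.03 + 24.2×0.02 + 213.1×0.60 + 213.1×0.04 + 448×0.04 + 4.6×0.08 + 18.1×0.12 + 7.8×0.62 = 162.347.
ᾱ = A/S = 0.17.

0.17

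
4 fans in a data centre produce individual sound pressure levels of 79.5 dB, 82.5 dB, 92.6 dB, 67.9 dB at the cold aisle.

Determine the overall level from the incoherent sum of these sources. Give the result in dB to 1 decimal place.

93.2 dB

Σ 10^(Lᵢ/10) = 2.093e+09.
Back to dB: 10·log₁₀ Σ = 93.2 dB.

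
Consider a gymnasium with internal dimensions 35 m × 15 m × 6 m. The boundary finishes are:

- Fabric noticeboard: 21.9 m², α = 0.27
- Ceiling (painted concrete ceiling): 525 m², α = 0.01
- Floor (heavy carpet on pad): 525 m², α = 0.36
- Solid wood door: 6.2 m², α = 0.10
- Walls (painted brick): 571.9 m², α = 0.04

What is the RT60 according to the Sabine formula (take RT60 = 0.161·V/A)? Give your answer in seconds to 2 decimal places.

2.27 sec

Total absorption A = 21.9*0.27 + 525*0.01 + 525*0.36 + 6.2*0.10 + 571.9*0.04
  = 5.913 + 5.250 + 189.000 + 0.620 + 22.876 = 223.659 m² sabins.
V = 35·15·6 = 3150 m³.
RT60 = 0.161 · V / A = 0.161 × 3150 / 223.659 = 2.27 s.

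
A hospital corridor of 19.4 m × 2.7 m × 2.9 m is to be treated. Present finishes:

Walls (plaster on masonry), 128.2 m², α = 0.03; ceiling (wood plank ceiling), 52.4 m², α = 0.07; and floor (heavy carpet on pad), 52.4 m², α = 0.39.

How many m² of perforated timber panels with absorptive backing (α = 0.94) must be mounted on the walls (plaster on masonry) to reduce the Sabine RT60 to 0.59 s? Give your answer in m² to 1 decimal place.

14.8

Summing Sᵢαᵢ: 3.846 + 3.668 + 20.436 → A₁ = 27.950 sabins.
Required A₂ = 0.161·151.902/0.59 = 41.451 sabins.
Absorption to add: 41.451 − 27.950 = 13.501 sabins.
Net gain per m²: Δα = 0.94 − 0.03 = 0.91.
Area = ΔA/Δα = 13.501/0.91 = 14.8 m².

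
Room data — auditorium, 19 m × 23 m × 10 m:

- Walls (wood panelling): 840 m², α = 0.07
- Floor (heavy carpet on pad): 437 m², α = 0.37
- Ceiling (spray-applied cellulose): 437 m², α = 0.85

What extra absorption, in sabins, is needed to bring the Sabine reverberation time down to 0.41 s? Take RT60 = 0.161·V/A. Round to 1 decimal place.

1124.1 sabins

Total absorption A₁ = 840*0.07 + 437*0.37 + 437*0.85
  = 58.800 + 161.690 + 371.450 = 591.940 m² sabins.
V = 4370 m³. Required absorption A₂ = 0.161 × 4370 / 0.41 = 1716.024 sabins.
Shortfall: 1716.024 − 591.940 = 1124.1 sabins.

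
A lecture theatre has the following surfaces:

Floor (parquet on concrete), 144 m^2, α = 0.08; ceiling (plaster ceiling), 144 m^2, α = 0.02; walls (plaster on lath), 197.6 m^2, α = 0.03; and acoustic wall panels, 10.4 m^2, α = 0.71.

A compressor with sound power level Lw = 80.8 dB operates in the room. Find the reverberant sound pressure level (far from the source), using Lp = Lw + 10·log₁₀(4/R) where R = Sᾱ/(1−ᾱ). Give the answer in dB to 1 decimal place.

72.1 dB

A = 27.712 sabins; S = 496.0 m^2.
ᾱ = 0.0559, so room constant R = A/(1−ᾱ) = 29.353 m^2.
Lp = Lw + 10 log₁₀(4/R) = 80.8 -8.66 = 72.1 dB.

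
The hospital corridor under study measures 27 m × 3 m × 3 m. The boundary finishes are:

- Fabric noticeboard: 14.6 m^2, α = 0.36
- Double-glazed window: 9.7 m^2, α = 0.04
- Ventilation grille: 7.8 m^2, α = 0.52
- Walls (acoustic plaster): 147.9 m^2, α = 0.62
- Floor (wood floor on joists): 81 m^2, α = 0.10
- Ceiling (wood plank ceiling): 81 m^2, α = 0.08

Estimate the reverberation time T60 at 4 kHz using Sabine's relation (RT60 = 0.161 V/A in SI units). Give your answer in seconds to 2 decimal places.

Total absorption A = 14.6*0.36 + 9.7*0.04 + 7.8*0.52 + 147.9*0.62 + 81*0.10 + 81*0.08
  = 5.256 + 0.388 + 4.056 + 91.698 + 8.100 + 6.480 = 115.978 m^2 sabins.
Room volume: 243 m³.
T = 0.161 V/A = 0.161·243/115.978 = 0.34 s.

0.34 sec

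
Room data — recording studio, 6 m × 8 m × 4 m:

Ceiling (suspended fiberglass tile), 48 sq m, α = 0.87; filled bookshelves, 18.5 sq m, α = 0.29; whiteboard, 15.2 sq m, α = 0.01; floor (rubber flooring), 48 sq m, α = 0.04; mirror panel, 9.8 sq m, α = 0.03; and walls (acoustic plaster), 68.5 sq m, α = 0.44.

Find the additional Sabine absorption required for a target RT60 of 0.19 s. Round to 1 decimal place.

83.1 sabins

Equivalent absorption area: A₁ = 48×0.87 + 18.5×0.29 + 15.2×0.01 + 48×0.04 + 9.8×0.03 + 68.5×0.44 = 79.631 sq m.
V = 192 m³. Required absorption A₂ = 0.161 × 192 / 0.19 = 162.695 sabins.
Additional absorption ΔA = 162.695 − 79.631 = 83.1 sabins.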